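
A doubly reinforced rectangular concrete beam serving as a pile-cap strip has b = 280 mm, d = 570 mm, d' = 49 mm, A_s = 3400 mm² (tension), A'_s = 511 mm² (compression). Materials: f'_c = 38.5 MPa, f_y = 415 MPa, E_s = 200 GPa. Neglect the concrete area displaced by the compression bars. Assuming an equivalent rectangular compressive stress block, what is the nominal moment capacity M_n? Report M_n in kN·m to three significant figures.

M_n ≈ 715 kN·m

Assume both tension and compression steel yield.
Net tension couple steel: A_s − A'_s = 2889 mm².
a = (A_s − A'_s) f_y / (0.85 f'_c b) = 1198935/(0.85 × 38.5 × 280) = 130.85 mm.
c = a/β₁ = 130.85/0.775 = 168.84 mm; ε'_s = 0.003(c − d')/c = 0.0021 ≥ f_y/E_s = 0.0021, so compression steel does yield.
M_n = (A_s − A'_s) f_y (d − a/2) + A'_s f_y (d − d') = [1198935 × (570 − 65.425) + 212065 × (570 − 49)] × 10⁻⁶ = 604.95 + 110.49 = 715.44 kN·m.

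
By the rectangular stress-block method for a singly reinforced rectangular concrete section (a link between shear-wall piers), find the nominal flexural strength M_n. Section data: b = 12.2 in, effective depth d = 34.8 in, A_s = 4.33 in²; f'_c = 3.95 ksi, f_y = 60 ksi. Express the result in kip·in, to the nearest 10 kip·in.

T = A_s f_y = 4.33 × 60 = 259.8 kips.
a = T/(0.85 f'_c b) = 259.8/(0.85 × 3.95 × 12.2) = 6.343 in.
M_n = T(d − a/2) = 259.8 × (34.8 − 3.1715) = 8217.1 kip·in.

M_n ≈ 8220 kip·in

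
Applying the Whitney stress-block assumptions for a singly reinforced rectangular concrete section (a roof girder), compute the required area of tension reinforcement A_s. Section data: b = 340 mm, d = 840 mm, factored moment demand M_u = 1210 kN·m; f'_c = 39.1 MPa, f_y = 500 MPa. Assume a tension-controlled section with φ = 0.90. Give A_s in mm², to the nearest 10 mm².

M_n = M_u/φ = 1210/0.90 = 1344.44 kN·m.
With M_n = 0.85 f'_c a b (d − a/2), solve the quadratic for a:
a = d − √(d² − 2M_n/(0.85 f'_c b)) = 840 − √(840² − 2 × 1344.44×10⁶/(0.85 × 39.1 × 340)) = 156.16 mm.
A_s = 0.85 f'_c a b / f_y = 0.85 × 39.1 × 156.16 × 340 / 500 = 3529.2 mm².

A_s ≈ 3530 mm²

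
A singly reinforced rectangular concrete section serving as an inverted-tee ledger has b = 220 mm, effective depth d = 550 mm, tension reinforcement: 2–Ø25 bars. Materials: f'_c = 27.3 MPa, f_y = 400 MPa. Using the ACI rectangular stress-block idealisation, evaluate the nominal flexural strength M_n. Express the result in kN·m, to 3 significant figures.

M_n ≈ 201 kN·m

A_s = 2 × 491 = 982 mm².
T = A_s f_y = 982 × 400 = 392800 N = 392.8 kN.
From C = T: a = T/(0.85 f'_c b) = 392800/(0.85 × 27.3 × 220) = 76.94 mm.
M_n = T(d − a/2) = 392.8 kN × (550 − 38.47) mm = 200.93 kN·m.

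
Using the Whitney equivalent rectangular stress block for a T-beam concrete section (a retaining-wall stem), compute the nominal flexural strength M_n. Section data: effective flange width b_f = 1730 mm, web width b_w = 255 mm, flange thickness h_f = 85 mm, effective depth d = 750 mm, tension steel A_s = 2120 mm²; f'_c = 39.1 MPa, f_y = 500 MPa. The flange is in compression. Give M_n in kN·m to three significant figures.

M_n ≈ 785 kN·m

Tension: T = A_s f_y = 2120 × 500 = 1060000 N.
Try a within the flange: a = T/(0.85 f'_c b_f) = 1060000/(0.85 × 39.1 × 1730) = 18.44 mm.
Since a = 18.44 ≤ h_f = 85 mm, the stress block lies entirely in the flange; analyse as a rectangular beam of width b_f.
M_n = T(d − a/2) = 1060000 × (750 − 9.22) = 785.23 × 10⁶ N·mm.
M_n = 785.23 kN·m.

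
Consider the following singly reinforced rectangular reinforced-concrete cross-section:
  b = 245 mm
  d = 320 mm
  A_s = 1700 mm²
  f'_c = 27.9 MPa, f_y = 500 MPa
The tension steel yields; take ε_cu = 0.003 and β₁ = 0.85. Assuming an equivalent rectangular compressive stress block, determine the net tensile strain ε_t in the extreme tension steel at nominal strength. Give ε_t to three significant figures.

a = A_s f_y/(0.85 f'_c b) = 146.30 mm.
β₁ = 0.85, so c = a/β₁ = 146.30/0.85 = 172.12 mm.
From the linear strain diagram with ε_cu = 0.003: ε_t = 0.003 (d − c)/c = 0.003 × (320 − 172.12)/172.12 = 0.00258.
ε_t < 0.004 — the section is over-reinforced for flexure under ACI limits.

ε_t ≈ 0.00258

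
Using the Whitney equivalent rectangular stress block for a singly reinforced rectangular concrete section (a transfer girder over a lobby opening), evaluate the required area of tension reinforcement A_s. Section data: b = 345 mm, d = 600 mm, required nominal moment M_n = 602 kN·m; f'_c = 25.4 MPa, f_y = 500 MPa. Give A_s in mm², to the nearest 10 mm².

With M_n = 0.85 f'_c a b (d − a/2), solve the quadratic for a:
a = d − √(d² − 2M_n/(0.85 f'_c b)) = 600 − √(600² − 2 × 602×10⁶/(0.85 × 25.4 × 345)) = 154.63 mm.
A_s = 0.85 f'_c a b / f_y = 0.85 × 25.4 × 154.63 × 345 / 500 = 2303.5 mm².

A_s ≈ 2300 mm²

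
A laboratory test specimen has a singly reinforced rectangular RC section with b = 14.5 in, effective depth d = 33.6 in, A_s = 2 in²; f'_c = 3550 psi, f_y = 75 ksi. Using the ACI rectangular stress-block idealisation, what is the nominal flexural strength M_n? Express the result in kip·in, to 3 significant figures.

T = A_s f_y = 2 × 75 = 150 kips.
a = T/(0.85 f'_c b) = 150/(0.85 × 3.55 × 14.5) = 3.428 in.
M_n = T(d − a/2) = 150 × (33.6 − 1.714) = 4782.9 kip·in.

M_n ≈ 4780 kip·in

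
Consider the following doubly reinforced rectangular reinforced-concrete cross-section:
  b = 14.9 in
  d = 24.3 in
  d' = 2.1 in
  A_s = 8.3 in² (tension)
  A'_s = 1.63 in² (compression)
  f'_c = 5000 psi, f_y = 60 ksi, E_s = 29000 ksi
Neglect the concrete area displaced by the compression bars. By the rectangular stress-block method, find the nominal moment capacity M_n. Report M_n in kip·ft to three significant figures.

M_n ≈ 886 kip·ft

Assume both steels yield.
a = (A_s − A'_s) f_y/(0.85 f'_c b) = (8.3 − 1.63) × 60/(0.85 × 5 × 14.9) = 6.320 in.
c = a/β₁ = 6.320/0.8 = 7.900 in; ε'_s = 0.003(c − d')/c = 0.0022 ≥ ε_y = 0.0021, so the compression steel yields.
M_n = (A_s − A'_s) f_y (d − a/2) + A'_s f_y (d − d') = 400.2 × (24.3 − 3.16) + 97.8 × (24.3 − 2.1) = 8460.2 + 2171.2 = 10631.4 kip·in = 10631.4/12 = 885.95 kip·ft.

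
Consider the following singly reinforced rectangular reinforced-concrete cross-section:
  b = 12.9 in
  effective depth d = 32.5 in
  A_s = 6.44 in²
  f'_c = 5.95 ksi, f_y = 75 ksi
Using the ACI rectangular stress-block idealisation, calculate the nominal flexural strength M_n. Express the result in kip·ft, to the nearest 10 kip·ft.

M_n ≈ 1160 kip·ft

T = A_s f_y = 6.44 × 75 = 483 kips.
a = T/(0.85 f'_c b) = 483/(0.85 × 5.95 × 12.9) = 7.403 in.
M_n = T(d − a/2) = 483 × (32.5 − 3.7015) = 13909.7 kip·in = 13909.7/12 = 1159.14 kip·ft.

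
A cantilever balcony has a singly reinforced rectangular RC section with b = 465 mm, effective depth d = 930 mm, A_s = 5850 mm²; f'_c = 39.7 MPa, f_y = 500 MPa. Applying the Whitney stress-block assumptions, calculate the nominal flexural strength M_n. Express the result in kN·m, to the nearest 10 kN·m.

T = A_s f_y = 5850 × 500 = 2925000 N = 2925 kN.
From C = T: a = T/(0.85 f'_c b) = 2925000/(0.85 × 39.7 × 465) = 186.41 mm.
M_n = T(d − a/2) = 2925 kN × (930 − 93.205) mm = 2447.63 kN·m.

M_n ≈ 2450 kN·m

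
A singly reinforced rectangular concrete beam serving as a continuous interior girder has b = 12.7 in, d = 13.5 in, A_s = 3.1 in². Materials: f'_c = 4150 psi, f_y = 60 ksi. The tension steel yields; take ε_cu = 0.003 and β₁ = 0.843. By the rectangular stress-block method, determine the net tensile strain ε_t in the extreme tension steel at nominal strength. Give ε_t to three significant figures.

ε_t ≈ 0.00522

a = A_s f_y/(0.85 f'_c b) = 4.152 in.
β₁ = 0.843, so c = a/β₁ = 4.152/0.843 = 4.925 in.
From the linear strain diagram with ε_cu = 0.003: ε_t = 0.003 (d − c)/c = 0.003 × (13.5 − 4.925)/4.925 = 0.00522.
Since ε_t ≥ 0.005, the section is tension-controlled.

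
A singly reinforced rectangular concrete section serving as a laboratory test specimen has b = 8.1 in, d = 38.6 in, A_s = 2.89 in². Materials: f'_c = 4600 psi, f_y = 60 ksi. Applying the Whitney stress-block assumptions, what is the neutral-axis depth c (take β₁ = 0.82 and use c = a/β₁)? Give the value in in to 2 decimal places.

T = A_s f_y = 2.89 × 60 = 173.4 kips.
a = T/(0.85 f'_c b) = 173.4/(0.85 × 4.6 × 8.1) = 5.4750 in.
With β₁ = 0.82, c = a/β₁ = 5.4750/0.82 = 6.68 in.

c ≈ 6.68 in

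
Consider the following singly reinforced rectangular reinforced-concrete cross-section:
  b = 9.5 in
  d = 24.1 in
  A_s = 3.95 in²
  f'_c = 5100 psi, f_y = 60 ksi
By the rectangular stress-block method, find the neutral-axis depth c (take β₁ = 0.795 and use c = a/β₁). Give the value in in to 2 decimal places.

T = A_s f_y = 3.95 × 60 = 237 kips.
a = T/(0.85 f'_c b) = 237/(0.85 × 5.1 × 9.5) = 5.7549 in.
With β₁ = 0.795, c = a/β₁ = 5.7549/0.795 = 7.24 in.

c ≈ 7.24 in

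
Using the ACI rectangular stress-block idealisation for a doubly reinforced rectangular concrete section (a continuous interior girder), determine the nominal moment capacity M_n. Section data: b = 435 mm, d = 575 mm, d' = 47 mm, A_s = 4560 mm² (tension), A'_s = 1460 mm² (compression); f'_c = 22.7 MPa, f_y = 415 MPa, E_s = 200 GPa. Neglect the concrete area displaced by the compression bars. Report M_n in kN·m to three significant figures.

M_n ≈ 961 kN·m

Assume both tension and compression steel yield.
Net tension couple steel: A_s − A'_s = 3100 mm².
a = (A_s − A'_s) f_y / (0.85 f'_c b) = 1286500/(0.85 × 22.7 × 435) = 153.28 mm.
c = a/β₁ = 153.28/0.85 = 180.33 mm; ε'_s = 0.003(c − d')/c = 0.0022 ≥ f_y/E_s = 0.0021, so compression steel does yield.
M_n = (A_s − A'_s) f_y (d − a/2) + A'_s f_y (d − d') = [1286500 × (575 − 76.64) + 605900 × (575 − 47)] × 10⁻⁶ = 641.14 + 319.92 = 961.06 kN·m.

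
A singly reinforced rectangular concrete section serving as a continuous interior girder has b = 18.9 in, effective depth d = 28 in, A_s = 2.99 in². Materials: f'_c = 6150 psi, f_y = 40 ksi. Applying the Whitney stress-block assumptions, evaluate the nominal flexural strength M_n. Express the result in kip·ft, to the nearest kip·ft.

T = A_s f_y = 2.99 × 40 = 119.6 kips.
a = T/(0.85 f'_c b) = 119.6/(0.85 × 6.15 × 18.9) = 1.211 in.
M_n = T(d − a/2) = 119.6 × (28 − 0.6055) = 3276.4 kip·in = 3276.4/12 = 273.03 kip·ft.

M_n ≈ 273 kip·ft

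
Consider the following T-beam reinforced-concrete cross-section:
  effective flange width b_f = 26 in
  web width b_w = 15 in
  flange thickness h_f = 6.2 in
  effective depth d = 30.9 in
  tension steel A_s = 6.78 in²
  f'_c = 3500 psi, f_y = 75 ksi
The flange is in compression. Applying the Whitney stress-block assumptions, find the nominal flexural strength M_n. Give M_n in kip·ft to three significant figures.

Tension: T = A_s f_y = 6.78 × 75 = 508.5 kips.
Try a within the flange: a = T/(0.85 f'_c b_f) = 508.5/(0.85 × 3.5 × 26) = 6.574 in.
a = 6.574 > h_f = 6.2 in: the block extends into the web. Split into flange-overhang and web parts.
C_f = 0.85 f'_c (b_f − b_w) h_f = 0.85 × 3.5 × (26 − 15) × 6.2 = 202.9 kips.
Remaining web compression depth: a_w = (T − C_f)/(0.85 f'_c b_w) = (508.5 − 202.9)/(0.85 × 3.5 × 15) = 6.848 in.
M_n = C_f(d − h_f/2) + (T − C_f)(d − a_w/2) = 202.9 × (30.9 − 3.1) + 305.6 × (30.9 − 3.424) = 5640.6 + 8396.7 = 14037.3 kip·in.
M_n = 14037.3/12 = 1169.78 kip·ft.

M_n ≈ 1170 kip·ft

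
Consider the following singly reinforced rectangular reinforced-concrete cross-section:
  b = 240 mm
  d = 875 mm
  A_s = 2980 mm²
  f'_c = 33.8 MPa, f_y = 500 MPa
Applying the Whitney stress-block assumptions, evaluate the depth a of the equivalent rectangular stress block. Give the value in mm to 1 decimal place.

a ≈ 216.1 mm

T = A_s f_y = 2980 × 500 = 1490000 N = 1490 kN.
Setting C = 0.85 f'_c a b equal to T: a = 1490000/(0.85 × 33.8 × 240) = 216.1 mm.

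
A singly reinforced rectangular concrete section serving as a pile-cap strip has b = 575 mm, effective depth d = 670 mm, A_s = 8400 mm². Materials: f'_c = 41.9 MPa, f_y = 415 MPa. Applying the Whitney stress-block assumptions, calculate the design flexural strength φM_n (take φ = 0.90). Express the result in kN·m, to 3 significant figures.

T = A_s f_y = 8400 × 415 = 3486000 N = 3486 kN.
From C = T: a = T/(0.85 f'_c b) = 3486000/(0.85 × 41.9 × 575) = 170.23 mm.
M_n = T(d − a/2) = 3486 kN × (670 − 85.115) mm = 2038.91 kN·m.
φM_n = 0.90 × 2038.91 = 1835.02 kN·m.

φM_n ≈ 1840 kN·m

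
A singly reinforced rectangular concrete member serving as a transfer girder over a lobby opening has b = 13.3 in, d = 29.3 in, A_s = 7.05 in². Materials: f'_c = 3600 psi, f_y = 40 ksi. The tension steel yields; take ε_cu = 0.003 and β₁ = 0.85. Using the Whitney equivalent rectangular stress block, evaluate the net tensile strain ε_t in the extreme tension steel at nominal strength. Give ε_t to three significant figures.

ε_t ≈ 0.00778

a = A_s f_y/(0.85 f'_c b) = 6.929 in.
β₁ = 0.85, so c = a/β₁ = 6.929/0.85 = 8.152 in.
From the linear strain diagram with ε_cu = 0.003: ε_t = 0.003 (d − c)/c = 0.003 × (29.3 − 8.152)/8.152 = 0.00778.
Since ε_t ≥ 0.005, the section is tension-controlled.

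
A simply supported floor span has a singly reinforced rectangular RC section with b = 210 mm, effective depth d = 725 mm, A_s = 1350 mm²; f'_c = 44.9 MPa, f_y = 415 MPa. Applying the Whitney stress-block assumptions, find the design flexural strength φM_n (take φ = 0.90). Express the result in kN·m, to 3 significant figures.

φM_n ≈ 348 kN·m

T = A_s f_y = 1350 × 415 = 560250 N = 560.25 kN.
From C = T: a = T/(0.85 f'_c b) = 560250/(0.85 × 44.9 × 210) = 69.90 mm.
M_n = T(d − a/2) = 560.25 kN × (725 − 34.95) mm = 386.60 kN·m.
φM_n = 0.90 × 386.60 = 347.94 kN·m.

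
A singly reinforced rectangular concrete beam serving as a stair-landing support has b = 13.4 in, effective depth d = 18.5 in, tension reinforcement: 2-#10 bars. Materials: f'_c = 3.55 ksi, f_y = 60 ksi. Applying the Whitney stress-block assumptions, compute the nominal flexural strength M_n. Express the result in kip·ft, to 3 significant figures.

M_n ≈ 211 kip·ft

A_s = 2 × 1.27 = 2.54 in².
T = A_s f_y = 2.54 × 60 = 152.4 kips.
a = T/(0.85 f'_c b) = 152.4/(0.85 × 3.55 × 13.4) = 3.769 in.
M_n = T(d − a/2) = 152.4 × (18.5 − 1.8845) = 2532.2 kip·in = 2532.2/12 = 211.02 kip·ft.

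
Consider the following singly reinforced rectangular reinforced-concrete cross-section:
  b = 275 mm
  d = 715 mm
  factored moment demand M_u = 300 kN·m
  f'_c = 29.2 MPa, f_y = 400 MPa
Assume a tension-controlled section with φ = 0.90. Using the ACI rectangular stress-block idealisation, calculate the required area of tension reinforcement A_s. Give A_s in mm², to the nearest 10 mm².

A_s ≈ 1230 mm²

M_n = M_u/φ = 300/0.90 = 333.333 kN·m.
With M_n = 0.85 f'_c a b (d − a/2), solve the quadratic for a:
a = d − √(d² − 2M_n/(0.85 f'_c b)) = 715 − √(715² − 2 × 333.333×10⁶/(0.85 × 29.2 × 275)) = 71.92 mm.
A_s = 0.85 f'_c a b / f_y = 0.85 × 29.2 × 71.92 × 275 / 400 = 1227.2 mm².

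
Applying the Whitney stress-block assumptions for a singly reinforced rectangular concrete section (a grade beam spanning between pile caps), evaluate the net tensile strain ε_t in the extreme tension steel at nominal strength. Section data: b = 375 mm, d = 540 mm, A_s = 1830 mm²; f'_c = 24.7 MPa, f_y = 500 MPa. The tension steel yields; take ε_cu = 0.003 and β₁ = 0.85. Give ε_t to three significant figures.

ε_t ≈ 0.00885

a = A_s f_y/(0.85 f'_c b) = 116.22 mm.
β₁ = 0.85, so c = a/β₁ = 116.22/0.85 = 136.73 mm.
From the linear strain diagram with ε_cu = 0.003: ε_t = 0.003 (d − c)/c = 0.003 × (540 − 136.73)/136.73 = 0.00885.
Since ε_t ≥ 0.005, the section is tension-controlled.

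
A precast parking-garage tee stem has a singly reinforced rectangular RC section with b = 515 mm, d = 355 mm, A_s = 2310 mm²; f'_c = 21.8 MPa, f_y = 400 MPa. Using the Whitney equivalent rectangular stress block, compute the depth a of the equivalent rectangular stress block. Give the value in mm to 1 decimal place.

T = A_s f_y = 2310 × 400 = 924000 N = 924 kN.
Setting C = 0.85 f'_c a b equal to T: a = 924000/(0.85 × 21.8 × 515) = 96.8 mm.

a ≈ 96.8 mm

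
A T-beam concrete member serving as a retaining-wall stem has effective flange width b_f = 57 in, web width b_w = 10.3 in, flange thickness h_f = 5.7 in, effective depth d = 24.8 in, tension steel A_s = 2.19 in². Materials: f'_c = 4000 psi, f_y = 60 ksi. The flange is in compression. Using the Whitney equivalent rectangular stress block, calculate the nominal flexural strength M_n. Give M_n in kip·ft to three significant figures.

M_n ≈ 268 kip·ft

Tension: T = A_s f_y = 2.19 × 60 = 131.4 kips.
Try a within the flange: a = T/(0.85 f'_c b_f) = 131.4/(0.85 × 4 × 57) = 0.678 in.
Since a = 0.678 ≤ h_f = 5.7 in, the stress block lies entirely in the flange; analyse as a rectangular beam of width b_f.
M_n = T(d − a/2) = 131.4 × (24.8 − 0.339) = 3214.2 kip·in.
M_n = 3214.2/12 = 267.85 kip·ft.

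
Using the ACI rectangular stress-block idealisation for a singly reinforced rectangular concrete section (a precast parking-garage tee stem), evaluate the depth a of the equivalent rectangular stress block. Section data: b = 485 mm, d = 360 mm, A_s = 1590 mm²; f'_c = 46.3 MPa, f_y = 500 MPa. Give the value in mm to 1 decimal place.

a ≈ 41.7 mm

T = A_s f_y = 1590 × 500 = 795000 N = 795 kN.
Setting C = 0.85 f'_c a b equal to T: a = 795000/(0.85 × 46.3 × 485) = 41.7 mm.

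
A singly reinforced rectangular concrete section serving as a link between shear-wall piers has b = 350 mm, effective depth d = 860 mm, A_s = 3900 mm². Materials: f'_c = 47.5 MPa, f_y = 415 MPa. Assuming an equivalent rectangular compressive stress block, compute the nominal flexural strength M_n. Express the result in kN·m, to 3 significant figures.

M_n ≈ 1300 kN·m

T = A_s f_y = 3900 × 415 = 1618500 N = 1618.5 kN.
From C = T: a = T/(0.85 f'_c b) = 1618500/(0.85 × 47.5 × 350) = 114.53 mm.
M_n = T(d − a/2) = 1618.5 kN × (860 − 57.265) mm = 1299.23 kN·m.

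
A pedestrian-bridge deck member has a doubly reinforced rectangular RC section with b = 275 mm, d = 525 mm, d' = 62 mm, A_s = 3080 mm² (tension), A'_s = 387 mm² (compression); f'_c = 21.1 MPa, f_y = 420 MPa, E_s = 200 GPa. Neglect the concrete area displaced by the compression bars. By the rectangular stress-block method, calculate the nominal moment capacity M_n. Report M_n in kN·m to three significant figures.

Assume both tension and compression steel yield.
Net tension couple steel: A_s − A'_s = 2693 mm².
a = (A_s − A'_s) f_y / (0.85 f'_c b) = 1131060/(0.85 × 21.1 × 275) = 229.33 mm.
c = a/β₁ = 229.33/0.85 = 269.80 mm; ε'_s = 0.003(c − d')/c = 0.0023 ≥ f_y/E_s = 0.0021, so compression steel does yield.
M_n = (A_s − A'_s) f_y (d − a/2) + A'_s f_y (d − d') = [1131060 × (525 − 114.665) + 162540 × (525 − 62)] × 10⁻⁶ = 464.11 + 75.26 = 539.37 kN·m.

M_n ≈ 539 kN·m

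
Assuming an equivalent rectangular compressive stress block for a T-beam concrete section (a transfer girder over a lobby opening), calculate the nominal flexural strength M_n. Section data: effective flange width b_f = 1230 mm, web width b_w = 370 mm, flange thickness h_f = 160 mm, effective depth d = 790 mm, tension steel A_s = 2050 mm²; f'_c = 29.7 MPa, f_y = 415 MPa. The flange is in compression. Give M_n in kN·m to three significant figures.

Tension: T = A_s f_y = 2050 × 415 = 850750 N.
Try a within the flange: a = T/(0.85 f'_c b_f) = 850750/(0.85 × 29.7 × 1230) = 27.40 mm.
Since a = 27.40 ≤ h_f = 160 mm, the stress block lies entirely in the flange; analyse as a rectangular beam of width b_f.
M_n = T(d − a/2) = 850750 × (790 − 13.7) = 660.44 × 10⁶ N·mm.
M_n = 660.44 kN·m.

M_n ≈ 660 kN·m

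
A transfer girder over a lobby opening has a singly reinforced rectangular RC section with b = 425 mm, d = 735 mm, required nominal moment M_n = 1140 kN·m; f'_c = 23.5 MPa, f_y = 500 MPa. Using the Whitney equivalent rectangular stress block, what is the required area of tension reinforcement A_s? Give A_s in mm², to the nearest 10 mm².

A_s ≈ 3630 mm²

With M_n = 0.85 f'_c a b (d − a/2), solve the quadratic for a:
a = d − √(d² − 2M_n/(0.85 f'_c b)) = 735 − √(735² − 2 × 1140×10⁶/(0.85 × 23.5 × 425)) = 213.80 mm.
A_s = 0.85 f'_c a b / f_y = 0.85 × 23.5 × 213.80 × 425 / 500 = 3630.1 mm².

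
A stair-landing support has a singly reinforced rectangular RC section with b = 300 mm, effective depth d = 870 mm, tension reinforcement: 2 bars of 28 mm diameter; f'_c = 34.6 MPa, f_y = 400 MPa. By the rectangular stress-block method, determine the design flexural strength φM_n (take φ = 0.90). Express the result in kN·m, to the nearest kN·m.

φM_n ≈ 373 kN·m

A_s = 2 × 616 = 1232 mm².
T = A_s f_y = 1232 × 400 = 492800 N = 492.8 kN.
From C = T: a = T/(0.85 f'_c b) = 492800/(0.85 × 34.6 × 300) = 55.85 mm.
M_n = T(d − a/2) = 492.8 kN × (870 − 27.925) mm = 414.97 kN·m.
φM_n = 0.90 × 414.97 = 373.47 kN·m.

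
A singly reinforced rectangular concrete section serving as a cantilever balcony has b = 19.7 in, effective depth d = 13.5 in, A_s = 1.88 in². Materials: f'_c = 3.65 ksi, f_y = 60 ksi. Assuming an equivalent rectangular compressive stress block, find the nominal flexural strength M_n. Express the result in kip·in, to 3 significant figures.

T = A_s f_y = 1.88 × 60 = 112.8 kips.
a = T/(0.85 f'_c b) = 112.8/(0.85 × 3.65 × 19.7) = 1.846 in.
M_n = T(d − a/2) = 112.8 × (13.5 − 0.923) = 1418.7 kip·in.

M_n ≈ 1420 kip·in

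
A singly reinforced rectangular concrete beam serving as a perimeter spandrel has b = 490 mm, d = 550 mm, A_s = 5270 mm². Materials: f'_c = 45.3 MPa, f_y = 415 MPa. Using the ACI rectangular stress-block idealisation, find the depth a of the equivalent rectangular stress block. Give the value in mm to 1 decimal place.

a ≈ 115.9 mm

T = A_s f_y = 5270 × 415 = 2187050 N = 2187.05 kN.
Setting C = 0.85 f'_c a b equal to T: a = 2187050/(0.85 × 45.3 × 490) = 115.9 mm.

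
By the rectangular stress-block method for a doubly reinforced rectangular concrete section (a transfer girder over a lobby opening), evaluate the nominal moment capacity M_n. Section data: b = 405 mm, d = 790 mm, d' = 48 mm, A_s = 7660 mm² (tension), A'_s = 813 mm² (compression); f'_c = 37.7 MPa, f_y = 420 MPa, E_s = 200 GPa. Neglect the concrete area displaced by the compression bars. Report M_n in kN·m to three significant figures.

M_n ≈ 2210 kN·m

Assume both tension and compression steel yield.
Net tension couple steel: A_s − A'_s = 6847 mm².
a = (A_s − A'_s) f_y / (0.85 f'_c b) = 2875740/(0.85 × 37.7 × 405) = 221.58 mm.
c = a/β₁ = 221.58/0.781 = 283.71 mm; ε'_s = 0.003(c − d')/c = 0.0025 ≥ f_y/E_s = 0.0021, so compression steel does yield.
M_n = (A_s − A'_s) f_y (d − a/2) + A'_s f_y (d − d') = [2875740 × (790 − 110.79) + 341460 × (790 − 48)] × 10⁻⁶ = 1953.23 + 253.36 = 2206.59 kN·m.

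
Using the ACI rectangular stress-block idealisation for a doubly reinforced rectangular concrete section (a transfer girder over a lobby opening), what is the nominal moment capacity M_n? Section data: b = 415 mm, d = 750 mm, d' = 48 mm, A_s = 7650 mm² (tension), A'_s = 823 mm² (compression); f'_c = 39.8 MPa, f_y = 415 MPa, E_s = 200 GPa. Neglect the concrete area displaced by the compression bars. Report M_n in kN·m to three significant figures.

Assume both tension and compression steel yield.
Net tension couple steel: A_s − A'_s = 6827 mm².
a = (A_s − A'_s) f_y / (0.85 f'_c b) = 2833205/(0.85 × 39.8 × 415) = 201.80 mm.
c = a/β₁ = 201.80/0.766 = 263.45 mm; ε'_s = 0.003(c − d')/c = 0.0025 ≥ f_y/E_s = 0.0021, so compression steel does yield.
M_n = (A_s − A'_s) f_y (d − a/2) + A'_s f_y (d − d') = [2833205 × (750 − 100.9) + 341545 × (750 − 48)] × 10⁻⁶ = 1839.03 + 239.76 = 2078.79 kN·m.

M_n ≈ 2080 kN·m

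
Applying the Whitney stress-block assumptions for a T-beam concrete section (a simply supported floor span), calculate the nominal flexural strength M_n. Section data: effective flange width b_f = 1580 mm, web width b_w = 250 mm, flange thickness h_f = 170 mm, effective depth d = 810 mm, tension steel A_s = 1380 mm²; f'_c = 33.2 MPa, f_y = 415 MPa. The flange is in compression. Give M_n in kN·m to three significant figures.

M_n ≈ 460 kN·m

Tension: T = A_s f_y = 1380 × 415 = 572700 N.
Try a within the flange: a = T/(0.85 f'_c b_f) = 572700/(0.85 × 33.2 × 1580) = 12.84 mm.
Since a = 12.84 ≤ h_f = 170 mm, the stress block lies entirely in the flange; analyse as a rectangular beam of width b_f.
M_n = T(d − a/2) = 572700 × (810 − 6.42) = 460.21 × 10⁶ N·mm.
M_n = 460.21 kN·m.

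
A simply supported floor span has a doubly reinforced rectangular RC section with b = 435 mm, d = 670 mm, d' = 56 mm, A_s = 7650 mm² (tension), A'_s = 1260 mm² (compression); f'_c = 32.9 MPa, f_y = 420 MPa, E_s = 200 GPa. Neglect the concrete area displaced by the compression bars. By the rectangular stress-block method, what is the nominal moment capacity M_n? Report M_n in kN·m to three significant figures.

M_n ≈ 1830 kN·m

Assume both tension and compression steel yield.
Net tension couple steel: A_s − A'_s = 6390 mm².
a = (A_s − A'_s) f_y / (0.85 f'_c b) = 2683800/(0.85 × 32.9 × 435) = 220.62 mm.
c = a/β₁ = 220.62/0.815 = 270.70 mm; ε'_s = 0.003(c − d')/c = 0.0024 ≥ f_y/E_s = 0.0021, so compression steel does yield.
M_n = (A_s − A'_s) f_y (d − a/2) + A'_s f_y (d − d') = [2683800 × (670 − 110.31) + 529200 × (670 − 56)] × 10⁻⁶ = 1502.10 + 324.93 = 1827.03 kN·m.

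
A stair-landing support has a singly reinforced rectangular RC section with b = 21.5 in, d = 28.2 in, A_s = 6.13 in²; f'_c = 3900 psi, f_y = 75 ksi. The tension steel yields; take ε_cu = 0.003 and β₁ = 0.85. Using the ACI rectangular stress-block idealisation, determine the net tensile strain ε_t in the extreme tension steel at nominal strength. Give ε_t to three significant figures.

a = A_s f_y/(0.85 f'_c b) = 6.451 in.
β₁ = 0.85, so c = a/β₁ = 6.451/0.85 = 7.589 in.
From the linear strain diagram with ε_cu = 0.003: ε_t = 0.003 (d − c)/c = 0.003 × (28.2 − 7.589)/7.589 = 0.00815.
Since ε_t ≥ 0.005, the section is tension-controlled.

ε_t ≈ 0.00815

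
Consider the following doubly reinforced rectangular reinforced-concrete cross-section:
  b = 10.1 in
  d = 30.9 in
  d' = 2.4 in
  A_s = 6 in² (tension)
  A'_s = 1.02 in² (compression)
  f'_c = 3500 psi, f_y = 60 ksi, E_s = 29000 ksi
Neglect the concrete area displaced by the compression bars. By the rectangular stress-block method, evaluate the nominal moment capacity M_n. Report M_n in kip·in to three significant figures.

M_n ≈ 9490 kip·in

Assume both steels yield.
a = (A_s − A'_s) f_y/(0.85 f'_c b) = (6 − 1.02) × 60/(0.85 × 3.5 × 10.1) = 9.944 in.
c = a/β₁ = 9.944/0.85 = 11.699 in; ε'_s = 0.003(c − d')/c = 0.0024 ≥ ε_y = 0.0021, so the compression steel yields.
M_n = (A_s − A'_s) f_y (d − a/2) + A'_s f_y (d − d') = 298.8 × (30.9 − 4.972) + 61.2 × (30.9 − 2.4) = 7747.3 + 1744.2 = 9491.5 kip·in.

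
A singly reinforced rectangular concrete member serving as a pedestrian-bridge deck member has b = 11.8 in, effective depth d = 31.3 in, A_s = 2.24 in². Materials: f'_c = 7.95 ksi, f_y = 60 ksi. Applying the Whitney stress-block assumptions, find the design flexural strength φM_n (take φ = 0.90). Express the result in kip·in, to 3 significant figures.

T = A_s f_y = 2.24 × 60 = 134.4 kips.
a = T/(0.85 f'_c b) = 134.4/(0.85 × 7.95 × 11.8) = 1.686 in.
M_n = T(d − a/2) = 134.4 × (31.3 − 0.843) = 4093.4 kip·in.
φM_n = 0.90 × 4093.4 = 3684.1 kip·in.

φM_n ≈ 3680 kip·in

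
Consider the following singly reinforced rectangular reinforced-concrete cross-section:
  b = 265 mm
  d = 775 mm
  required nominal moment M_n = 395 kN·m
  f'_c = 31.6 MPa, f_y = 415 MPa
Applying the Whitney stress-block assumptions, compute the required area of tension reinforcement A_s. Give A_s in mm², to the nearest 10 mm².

With M_n = 0.85 f'_c a b (d − a/2), solve the quadratic for a:
a = d − √(d² − 2M_n/(0.85 f'_c b)) = 775 − √(775² − 2 × 395×10⁶/(0.85 × 31.6 × 265)) = 75.26 mm.
A_s = 0.85 f'_c a b / f_y = 0.85 × 31.6 × 75.26 × 265 / 415 = 1290.8 mm².

A_s ≈ 1290 mm²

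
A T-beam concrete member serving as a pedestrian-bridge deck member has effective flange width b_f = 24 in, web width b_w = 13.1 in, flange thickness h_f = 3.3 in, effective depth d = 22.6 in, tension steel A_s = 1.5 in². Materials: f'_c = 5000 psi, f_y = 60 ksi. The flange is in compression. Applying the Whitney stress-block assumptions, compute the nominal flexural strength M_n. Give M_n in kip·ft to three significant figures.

Tension: T = A_s f_y = 1.5 × 60 = 90 kips.
Try a within the flange: a = T/(0.85 f'_c b_f) = 90/(0.85 × 5 × 24) = 0.882 in.
Since a = 0.882 ≤ h_f = 3.3 in, the stress block lies entirely in the flange; analyse as a rectangular beam of width b_f.
M_n = T(d − a/2) = 90 × (22.6 − 0.441) = 1994.3 kip·in.
M_n = 1994.3/12 = 166.19 kip·ft.

M_n ≈ 166 kip·ft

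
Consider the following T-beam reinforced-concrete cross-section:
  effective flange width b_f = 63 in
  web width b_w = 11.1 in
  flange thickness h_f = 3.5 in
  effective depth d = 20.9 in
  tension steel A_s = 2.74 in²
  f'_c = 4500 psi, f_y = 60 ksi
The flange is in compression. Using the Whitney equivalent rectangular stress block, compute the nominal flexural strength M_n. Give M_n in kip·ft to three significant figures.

M_n ≈ 282 kip·ft

Tension: T = A_s f_y = 2.74 × 60 = 164.4 kips.
Try a within the flange: a = T/(0.85 f'_c b_f) = 164.4/(0.85 × 4.5 × 63) = 0.682 in.
Since a = 0.682 ≤ h_f = 3.5 in, the stress block lies entirely in the flange; analyse as a rectangular beam of width b_f.
M_n = T(d − a/2) = 164.4 × (20.9 − 0.341) = 3379.9 kip·in.
M_n = 3379.9/12 = 281.66 kip·ft.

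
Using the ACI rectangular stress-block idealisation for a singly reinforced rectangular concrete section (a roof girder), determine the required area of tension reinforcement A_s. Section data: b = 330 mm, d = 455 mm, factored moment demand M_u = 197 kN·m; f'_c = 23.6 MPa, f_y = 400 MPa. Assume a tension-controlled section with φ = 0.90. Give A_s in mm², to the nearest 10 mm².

A_s ≈ 1320 mm²

M_n = M_u/φ = 197/0.90 = 218.889 kN·m.
With M_n = 0.85 f'_c a b (d − a/2), solve the quadratic for a:
a = d − √(d² − 2M_n/(0.85 f'_c b)) = 455 − √(455² − 2 × 218.889×10⁶/(0.85 × 23.6 × 330)) = 79.64 mm.
A_s = 0.85 f'_c a b / f_y = 0.85 × 23.6 × 79.64 × 330 / 400 = 1318.0 mm².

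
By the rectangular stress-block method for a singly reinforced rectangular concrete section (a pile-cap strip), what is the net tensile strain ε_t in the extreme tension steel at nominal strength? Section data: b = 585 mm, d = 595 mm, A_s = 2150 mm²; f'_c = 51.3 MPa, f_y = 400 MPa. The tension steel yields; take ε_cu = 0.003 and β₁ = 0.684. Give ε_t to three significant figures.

a = A_s f_y/(0.85 f'_c b) = 33.71 mm.
β₁ = 0.684, so c = a/β₁ = 33.71/0.684 = 49.28 mm.
From the linear strain diagram with ε_cu = 0.003: ε_t = 0.003 (d − c)/c = 0.003 × (595 − 49.28)/49.28 = 0.0332.
Since ε_t ≥ 0.005, the section is tension-controlled.

ε_t ≈ 0.0332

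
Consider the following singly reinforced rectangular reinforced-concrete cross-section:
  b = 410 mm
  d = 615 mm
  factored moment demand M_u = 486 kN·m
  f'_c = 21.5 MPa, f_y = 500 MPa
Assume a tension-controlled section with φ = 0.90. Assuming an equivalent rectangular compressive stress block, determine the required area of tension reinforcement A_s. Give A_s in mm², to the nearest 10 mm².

M_n = M_u/φ = 486/0.90 = 540 kN·m.
With M_n = 0.85 f'_c a b (d − a/2), solve the quadratic for a:
a = d − √(d² − 2M_n/(0.85 f'_c b)) = 615 − √(615² − 2 × 540×10⁶/(0.85 × 21.5 × 410)) = 131.18 mm.
A_s = 0.85 f'_c a b / f_y = 0.85 × 21.5 × 131.18 × 410 / 500 = 1965.8 mm².

A_s ≈ 1970 mm²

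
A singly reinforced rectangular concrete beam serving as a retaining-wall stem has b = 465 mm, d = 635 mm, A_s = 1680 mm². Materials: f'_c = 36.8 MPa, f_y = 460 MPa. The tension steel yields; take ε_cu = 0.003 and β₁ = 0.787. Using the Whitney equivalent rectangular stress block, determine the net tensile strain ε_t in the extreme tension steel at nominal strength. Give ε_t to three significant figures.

a = A_s f_y/(0.85 f'_c b) = 53.13 mm.
β₁ = 0.787, so c = a/β₁ = 53.13/0.787 = 67.51 mm.
From the linear strain diagram with ε_cu = 0.003: ε_t = 0.003 (d − c)/c = 0.003 × (635 − 67.51)/67.51 = 0.0252.
Since ε_t ≥ 0.005, the section is tension-controlled.

ε_t ≈ 0.0252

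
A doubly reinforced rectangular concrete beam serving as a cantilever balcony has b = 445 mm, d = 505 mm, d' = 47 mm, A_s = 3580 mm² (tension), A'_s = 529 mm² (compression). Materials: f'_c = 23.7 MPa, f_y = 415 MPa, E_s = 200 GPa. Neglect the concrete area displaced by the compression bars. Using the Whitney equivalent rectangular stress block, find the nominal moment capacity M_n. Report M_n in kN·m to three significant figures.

M_n ≈ 651 kN·m

Assume both tension and compression steel yield.
Net tension couple steel: A_s − A'_s = 3051 mm².
a = (A_s − A'_s) f_y / (0.85 f'_c b) = 1266165/(0.85 × 23.7 × 445) = 141.24 mm.
c = a/β₁ = 141.24/0.85 = 166.16 mm; ε'_s = 0.003(c − d')/c = 0.0022 ≥ f_y/E_s = 0.0021, so compression steel does yield.
M_n = (A_s − A'_s) f_y (d − a/2) + A'_s f_y (d − d') = [1266165 × (505 − 70.62) + 219535 × (505 − 47)] × 10⁻⁶ = 550.00 + 100.55 = 650.55 kN·m.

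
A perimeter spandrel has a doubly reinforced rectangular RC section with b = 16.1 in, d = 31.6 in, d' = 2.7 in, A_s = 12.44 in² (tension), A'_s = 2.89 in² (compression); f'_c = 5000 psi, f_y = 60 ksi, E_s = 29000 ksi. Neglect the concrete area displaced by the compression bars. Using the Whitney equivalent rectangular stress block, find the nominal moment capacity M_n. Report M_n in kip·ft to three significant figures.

Assume both steels yield.
a = (A_s − A'_s) f_y/(0.85 f'_c b) = (12.44 − 2.89) × 60/(0.85 × 5 × 16.1) = 8.374 in.
c = a/β₁ = 8.374/0.8 = 10.468 in; ε'_s = 0.003(c − d')/c = 0.0022 ≥ ε_y = 0.0021, so the compression steel yields.
M_n = (A_s − A'_s) f_y (d − a/2) + A'_s f_y (d − d') = 573 × (31.6 − 4.187) + 173.4 × (31.6 − 2.7) = 15707.6 + 5011.3 = 20718.9 kip·in = 20718.9/12 = 1726.58 kip·ft.

M_n ≈ 1730 kip·ft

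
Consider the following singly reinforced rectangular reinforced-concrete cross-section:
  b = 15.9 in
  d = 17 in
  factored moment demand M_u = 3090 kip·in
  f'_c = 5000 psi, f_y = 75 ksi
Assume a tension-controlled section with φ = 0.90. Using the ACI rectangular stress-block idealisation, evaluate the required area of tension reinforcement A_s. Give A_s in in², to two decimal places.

A_s ≈ 2.98 in²

M_n = M_u/φ = 3090/0.90 = 3433.33 kip·in.
From M_n = 0.85 f'_c a b (d − a/2):
a = d − √(d² − 2M_n/(0.85 f'_c b)) = 17 − √(17² − 2 × 3433.33/(0.85 × 5 × 15.9)) = 3.311 in.
A_s = 0.85 f'_c a b / f_y = 0.85 × 5 × 3.311 × 15.9 / 75 = 2.983 in².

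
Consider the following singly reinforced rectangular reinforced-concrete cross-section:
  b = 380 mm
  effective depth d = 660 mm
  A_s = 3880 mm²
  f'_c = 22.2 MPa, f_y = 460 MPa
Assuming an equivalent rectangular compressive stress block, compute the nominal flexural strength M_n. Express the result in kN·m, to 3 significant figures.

T = A_s f_y = 3880 × 460 = 1784800 N = 1784.8 kN.
From C = T: a = T/(0.85 f'_c b) = 1784800/(0.85 × 22.2 × 380) = 248.91 mm.
M_n = T(d − a/2) = 1784.8 kN × (660 − 124.455) mm = 955.84 kN·m.

M_n ≈ 956 kN·m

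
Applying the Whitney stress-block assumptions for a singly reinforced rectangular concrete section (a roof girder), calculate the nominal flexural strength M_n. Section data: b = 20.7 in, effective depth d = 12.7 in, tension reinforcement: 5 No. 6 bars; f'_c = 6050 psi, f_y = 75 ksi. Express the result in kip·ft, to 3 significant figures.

M_n ≈ 164 kip·ft

A_s = 5 × 0.44 = 2.2 in².
T = A_s f_y = 2.2 × 75 = 165 kips.
a = T/(0.85 f'_c b) = 165/(0.85 × 6.05 × 20.7) = 1.550 in.
M_n = T(d − a/2) = 165 × (12.7 − 0.775) = 1967.6 kip·in = 1967.6/12 = 163.97 kip·ft.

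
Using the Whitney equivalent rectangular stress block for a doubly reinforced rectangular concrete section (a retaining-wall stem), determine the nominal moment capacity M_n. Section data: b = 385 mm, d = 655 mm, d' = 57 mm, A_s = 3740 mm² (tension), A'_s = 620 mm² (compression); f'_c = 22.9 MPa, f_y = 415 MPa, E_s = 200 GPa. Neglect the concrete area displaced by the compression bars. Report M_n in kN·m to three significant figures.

M_n ≈ 890 kN·m

Assume both tension and compression steel yield.
Net tension couple steel: A_s − A'_s = 3120 mm².
a = (A_s − A'_s) f_y / (0.85 f'_c b) = 1294800/(0.85 × 22.9 × 385) = 172.78 mm.
c = a/β₁ = 172.78/0.85 = 203.27 mm; ε'_s = 0.003(c − d')/c = 0.0022 ≥ f_y/E_s = 0.0021, so compression steel does yield.
M_n = (A_s − A'_s) f_y (d − a/2) + A'_s f_y (d − d') = [1294800 × (655 − 86.39) + 257300 × (655 − 57)] × 10⁻⁶ = 736.24 + 153.87 = 890.11 kN·m.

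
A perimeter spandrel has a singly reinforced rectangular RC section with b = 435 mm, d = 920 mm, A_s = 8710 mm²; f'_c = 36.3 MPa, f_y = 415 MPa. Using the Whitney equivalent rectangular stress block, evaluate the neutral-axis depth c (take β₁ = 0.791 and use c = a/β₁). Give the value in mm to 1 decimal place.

c ≈ 340.5 mm

T = A_s f_y = 8710 × 415 = 3614650 N = 3614.65 kN.
Setting C = 0.85 f'_c a b equal to T: a = 3614650/(0.85 × 36.3 × 435) = 269.309 mm.
With β₁ = 0.791, c = a/β₁ = 269.309/0.791 = 340.5 mm.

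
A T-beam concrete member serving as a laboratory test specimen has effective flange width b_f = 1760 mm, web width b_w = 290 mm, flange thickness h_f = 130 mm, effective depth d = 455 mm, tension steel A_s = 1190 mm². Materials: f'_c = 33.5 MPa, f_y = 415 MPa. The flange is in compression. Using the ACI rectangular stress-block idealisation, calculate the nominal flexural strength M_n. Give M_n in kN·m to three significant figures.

M_n ≈ 222 kN·m

Tension: T = A_s f_y = 1190 × 415 = 493850 N.
Try a within the flange: a = T/(0.85 f'_c b_f) = 493850/(0.85 × 33.5 × 1760) = 9.85 mm.
Since a = 9.85 ≤ h_f = 130 mm, the stress block lies entirely in the flange; analyse as a rectangular beam of width b_f.
M_n = T(d − a/2) = 493850 × (455 − 4.925) = 222.27 × 10⁶ N·mm.
M_n = 222.27 kN·m.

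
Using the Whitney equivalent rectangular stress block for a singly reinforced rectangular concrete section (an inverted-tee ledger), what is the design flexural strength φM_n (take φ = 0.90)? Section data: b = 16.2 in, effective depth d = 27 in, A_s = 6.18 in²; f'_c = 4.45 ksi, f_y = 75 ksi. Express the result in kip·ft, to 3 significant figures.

T = A_s f_y = 6.18 × 75 = 463.5 kips.
a = T/(0.85 f'_c b) = 463.5/(0.85 × 4.45 × 16.2) = 7.564 in.
M_n = T(d − a/2) = 463.5 × (27 − 3.782) = 10761.5 kip·in = 10761.5/12 = 896.79 kip·ft.
φM_n = 0.90 × 896.79 = 807.11 kip·ft.

φM_n ≈ 807 kip·ft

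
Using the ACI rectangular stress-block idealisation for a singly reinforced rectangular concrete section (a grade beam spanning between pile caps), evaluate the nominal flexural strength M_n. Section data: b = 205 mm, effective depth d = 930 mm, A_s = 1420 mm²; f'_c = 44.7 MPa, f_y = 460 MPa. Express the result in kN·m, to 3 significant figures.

M_n ≈ 580 kN·m

T = A_s f_y = 1420 × 460 = 653200 N = 653.2 kN.
From C = T: a = T/(0.85 f'_c b) = 653200/(0.85 × 44.7 × 205) = 83.86 mm.
M_n = T(d − a/2) = 653.2 kN × (930 − 41.93) mm = 580.09 kN·m.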